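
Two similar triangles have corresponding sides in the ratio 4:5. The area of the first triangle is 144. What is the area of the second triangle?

For similar figures, the area ratio equals the square of the side ratio.
Side ratio (the first triangle to the second triangle) = 4:5, so area ratio = 4^2:5^2 = 16:25.
If the area of the first triangle is 144, then the area of the second triangle = 144 * (25/16) = 225.

225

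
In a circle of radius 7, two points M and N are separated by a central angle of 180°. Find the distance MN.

Drop a perpendicular from the center to the chord, bisecting both the chord and the central angle.
Each half-chord = r sin(θ/2) = 7 sin(90°).
The full chord = 2 × 7 × sin(90°) = 14.

14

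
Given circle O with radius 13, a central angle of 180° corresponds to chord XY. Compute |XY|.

Chord = 2(13) sin(90°) = 26

26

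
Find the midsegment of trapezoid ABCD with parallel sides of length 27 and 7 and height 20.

The midsegment of a trapezoid = (base1 + base2) / 2
midsegment = (27 + 7) / 2
midsegment = 34 / 2
midsegment = 17

17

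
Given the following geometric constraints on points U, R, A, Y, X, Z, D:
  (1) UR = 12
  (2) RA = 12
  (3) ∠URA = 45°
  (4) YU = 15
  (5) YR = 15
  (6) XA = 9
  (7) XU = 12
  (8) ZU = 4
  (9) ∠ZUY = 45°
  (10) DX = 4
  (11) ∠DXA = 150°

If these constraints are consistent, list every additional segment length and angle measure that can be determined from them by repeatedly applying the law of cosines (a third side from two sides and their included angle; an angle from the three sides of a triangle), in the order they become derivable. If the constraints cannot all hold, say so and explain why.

The constraints are consistent. Derivable facts, in order:
After 1 step:
- AD ≈ 12.62
- UA ≈ 9.18
- YZ ≈ 12.5
- ∠RUY = 66.42°
- ∠RYU = 47.16°
- ∠URY = 66.42°
After 2 steps:
- ∠ADX = 20.88°
- ∠AUR = 67.5°
- ∠AUX = 48.05°
- ∠AXU = 49.37°
- ∠DAX = 9.12°
- ∠RAU = 67.5°
- ∠UAX = 82.58°
- ∠UYZ = 13.08°
- ∠UZY = 121.92°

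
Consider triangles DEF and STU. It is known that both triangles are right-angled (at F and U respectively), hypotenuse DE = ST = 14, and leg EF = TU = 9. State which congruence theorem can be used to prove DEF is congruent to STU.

Consider the given information: both triangles are right-angled (at F and U respectively), hypotenuse DE = ST = 14, and leg EF = TU = 9
This is not SAS or AAS: SAS requires two sides and the included angle between them. AAS requires two angles and a non-included side.
The correct criterion is HL. The hypotenuse and one leg of two right triangles are equal (Hypotenuse-Leg).

HL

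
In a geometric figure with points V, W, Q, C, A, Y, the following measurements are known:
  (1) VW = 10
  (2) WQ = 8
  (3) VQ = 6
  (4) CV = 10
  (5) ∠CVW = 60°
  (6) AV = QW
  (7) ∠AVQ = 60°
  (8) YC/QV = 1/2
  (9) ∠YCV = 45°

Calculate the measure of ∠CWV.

Step 1: By the law of cosines on triangle WVC: WC² = 10² + 10² − 2·10·10·cos(60°) = 100, so WC = 10.
Step 2: By the inverse law of cosines on triangle CWV: cos(∠CWV) = (10² + 10² − 10²) / (2·10·10) = 100/200 = 0.5, so ∠CWV = 60°.

Therefore, the measure of angle ∠CWV = 60°.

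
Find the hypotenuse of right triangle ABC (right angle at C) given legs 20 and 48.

In a right triangle, the square of the hypotenuse equals the sum of the squares of the two legs.
The legs are 20 and 48, so the hypotenuse = sqrt(400 + 2304) = sqrt(2704) = 52.

52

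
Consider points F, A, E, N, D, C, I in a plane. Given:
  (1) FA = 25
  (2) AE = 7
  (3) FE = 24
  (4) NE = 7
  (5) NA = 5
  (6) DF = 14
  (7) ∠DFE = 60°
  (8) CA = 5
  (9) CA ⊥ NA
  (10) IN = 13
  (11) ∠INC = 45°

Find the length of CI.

Step 1: By the law of cosines on triangle CAN: CN² = 5² + 5² − 2·5·5·cos(90°) = 50, so CN = 5·√2.
Step 2: By the law of cosines on triangle CNI: CI² = (5·√2)² + 13² − 2·5·√2·13·cos(45°) = 89, so CI = √89.

Therefore, the length of CI = √89.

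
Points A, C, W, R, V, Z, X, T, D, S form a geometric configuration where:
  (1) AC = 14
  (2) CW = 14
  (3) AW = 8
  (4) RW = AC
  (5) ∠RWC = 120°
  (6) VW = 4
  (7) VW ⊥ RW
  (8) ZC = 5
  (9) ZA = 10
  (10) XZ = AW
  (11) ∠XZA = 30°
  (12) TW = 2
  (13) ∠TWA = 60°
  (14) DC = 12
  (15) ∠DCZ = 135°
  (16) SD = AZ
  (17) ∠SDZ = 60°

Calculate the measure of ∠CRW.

From the given relations: RW = AC = 14.
Step 1: By the law of cosines on triangle RWC: RC² = 14² + 14² − 2·14·14·cos(120°) = 588, so RC = 14·√3.
Step 2: By the inverse law of cosines on triangle CRW: cos(∠CRW) = ((14·√3)² + 14² − 14²) / (2·14·√3·14) = 588/678.96 = 0.866, so ∠CRW = 30°.

Therefore, the measure of angle ∠CRW = 30°.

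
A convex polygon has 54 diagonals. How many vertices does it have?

Using d = n(n - 3)/2, we solve 54 = n(n - 3)/2.
So n(n - 3) = 108.
Testing n = 12: 12 * 9 = 108 = 108. Correct.
The polygon has 12 sides.

12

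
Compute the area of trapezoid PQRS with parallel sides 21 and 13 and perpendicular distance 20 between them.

A trapezoid's area equals the midsegment times the height.
The midsegment is (21 + 13) / 2 = 17.
Area = 17 * 20 = 340.

340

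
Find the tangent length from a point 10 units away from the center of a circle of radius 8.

Let T be the point of tangency. Then OT ⊥ PT (radius ⊥ tangent).
In right triangle OTP: OP² = OT² + PT²
10² = 8² + PT²
PT² = 36, PT = 6

6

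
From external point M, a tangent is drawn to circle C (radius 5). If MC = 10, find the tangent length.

The tangent, radius, and line from the external point to the center form a right triangle.
The right angle is where the tangent meets the radius.
By the Pythagorean theorem: tangent² + 5² = 10²
tangent² = 100 - 25 = 75
tangent = 5*sqrt(3)

5*sqrt(3)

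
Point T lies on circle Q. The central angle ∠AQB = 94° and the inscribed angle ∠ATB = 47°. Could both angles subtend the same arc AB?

By the inscribed angle theorem, if both angles subtend the same arc, the inscribed angle must be half the central angle.
Half of 94° = 47°, which equals the given inscribed angle of 47°.
Therefore, yes, they correspond to the same arc.

Yes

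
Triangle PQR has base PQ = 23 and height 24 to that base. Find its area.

A triangle's area is half the area of a rectangle with the same base and height.
Area = (1/2) * 23 * 24 = 276.

276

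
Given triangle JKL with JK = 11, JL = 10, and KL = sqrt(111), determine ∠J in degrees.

cos(J) = (11² + 10² - (sqrt(111))²) / (2 × 11 × 10) = 1/2, so J = arccos(1/2) = 60°.

60°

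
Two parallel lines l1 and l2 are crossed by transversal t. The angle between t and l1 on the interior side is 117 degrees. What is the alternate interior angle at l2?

Alternate interior angles are equal: 117 degrees.

117 degrees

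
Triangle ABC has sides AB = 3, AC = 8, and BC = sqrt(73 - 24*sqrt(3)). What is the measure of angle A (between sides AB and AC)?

By the inverse law of cosines: cos(A) = (AB² + AC² - BC²) / (2 × AB × AC)
cos(A) = (3² + 8² - (sqrt(73 - 24*sqrt(3)))²) / (2 × 3 × 8)
cos(A) = (9 + 64 - (73 - 24*sqrt(3))) / 48
cos(A) = sqrt(3)/2
A = arccos(sqrt(3)/2) = 30°

30°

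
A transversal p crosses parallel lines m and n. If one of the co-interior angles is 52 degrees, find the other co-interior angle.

Co-interior angles sum to 180: 180 - 52 = 128 degrees.

128 degrees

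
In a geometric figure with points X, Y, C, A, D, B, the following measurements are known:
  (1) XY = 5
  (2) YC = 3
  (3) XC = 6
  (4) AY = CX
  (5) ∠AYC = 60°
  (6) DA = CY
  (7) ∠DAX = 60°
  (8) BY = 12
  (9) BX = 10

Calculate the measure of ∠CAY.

From the given relations: AY = CX = 6.
Step 1: By the law of cosines on triangle AYC: AC² = 6² + 3² − 2·6·3·cos(60°) = 27, so AC = 3·√3.
Step 2: By the inverse law of cosines on triangle CAY: cos(∠CAY) = ((3·√3)² + 6² − 3²) / (2·3·√3·6) = 54/62.35 = 0.866, so ∠CAY = 30°.

Therefore, the measure of angle ∠CAY = 30°.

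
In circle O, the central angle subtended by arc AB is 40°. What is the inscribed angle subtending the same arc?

An inscribed angle intercepts an arc from a point on the circle, while the central angle intercepts the same arc from the center.
The inscribed angle is always half the central angle: 40° / 2 = 20°.

20°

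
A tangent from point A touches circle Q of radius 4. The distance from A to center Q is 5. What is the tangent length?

tangent = √(d² - r²) = √(5² - 4²) = √(25 - 16) = √9 = 3

3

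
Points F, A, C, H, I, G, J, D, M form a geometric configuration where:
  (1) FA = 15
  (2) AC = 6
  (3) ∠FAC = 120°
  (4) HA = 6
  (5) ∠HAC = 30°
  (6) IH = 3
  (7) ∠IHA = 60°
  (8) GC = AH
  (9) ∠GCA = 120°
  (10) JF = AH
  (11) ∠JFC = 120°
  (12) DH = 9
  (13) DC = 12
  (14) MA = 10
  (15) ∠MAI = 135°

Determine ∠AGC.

From the given relations: GC = AH = 6.
Step 1: By the law of cosines on triangle GCA: GA² = 6² + 6² − 2·6·6·cos(120°) = 108, so GA = 6·√3.
Step 2: By the inverse law of cosines on triangle AGC: cos(∠AGC) = ((6·√3)² + 6² − 6²) / (2·6·√3·6) = 108/124.71 = 0.866, so ∠AGC = 30°.

Therefore, the measure of angle ∠AGC = 30°.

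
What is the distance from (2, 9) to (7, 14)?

d = sqrt((5)^2 + (5)^2) = sqrt(50) = 5*sqrt(2)

5*sqrt(2)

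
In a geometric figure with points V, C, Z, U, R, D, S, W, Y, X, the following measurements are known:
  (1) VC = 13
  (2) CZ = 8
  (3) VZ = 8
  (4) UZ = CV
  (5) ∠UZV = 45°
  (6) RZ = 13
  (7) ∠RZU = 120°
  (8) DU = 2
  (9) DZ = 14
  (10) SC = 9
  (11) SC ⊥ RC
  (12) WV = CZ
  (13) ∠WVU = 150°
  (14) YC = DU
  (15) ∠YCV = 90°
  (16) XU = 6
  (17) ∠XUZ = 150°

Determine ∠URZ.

From the given relations: UZ = CV = 13.
Step 1: By the law of cosines on triangle RZU: RU² = 13² + 13² − 2·13·13·cos(120°) = 507, so RU = 13·√3.
Step 2: By the inverse law of cosines on triangle URZ: cos(∠URZ) = ((13·√3)² + 13² − 13²) / (2·13·√3·13) = 507/585.43 = 0.866, so ∠URZ = 30°.

Therefore, the measure of angle ∠URZ = 30°.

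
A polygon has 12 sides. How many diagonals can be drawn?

The number of diagonals in an n-gon is n(n - 3)/2.
For n = 12: 12(12 - 3)/2 = 12 × 9 / 2 = 54.

54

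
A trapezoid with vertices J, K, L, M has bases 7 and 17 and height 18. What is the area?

A trapezoid's area equals the midsegment times the height.
The midsegment is (7 + 17) / 2 = 12.
Area = 12 * 18 = 216.

216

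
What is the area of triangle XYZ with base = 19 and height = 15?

Area = (1/2)(19)(15) = 285/2

285/2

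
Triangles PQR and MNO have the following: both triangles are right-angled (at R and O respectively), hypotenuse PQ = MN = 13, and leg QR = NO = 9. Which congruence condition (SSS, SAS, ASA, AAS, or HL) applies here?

Consider the given information: both triangles are right-angled (at R and O respectively), hypotenuse PQ = MN = 13, and leg QR = NO = 9
This is not SAS or AAS: SAS requires two sides and the included angle between them. AAS requires two angles and a non-included side.
The correct criterion is HL. The hypotenuse and one leg of two right triangles are equal (Hypotenuse-Leg).

HL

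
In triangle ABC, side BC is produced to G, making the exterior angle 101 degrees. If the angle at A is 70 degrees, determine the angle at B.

angle B = 101 - 70 = 31 degrees (exterior angle theorem).

31 degrees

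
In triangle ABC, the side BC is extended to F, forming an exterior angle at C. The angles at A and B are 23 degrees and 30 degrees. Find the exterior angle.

The interior angle at C is 180 - 23 - 30 = 127 degrees.
The exterior angle and interior angle at C are supplementary:
Exterior angle = 180 - 127 = 53 degrees.

53 degrees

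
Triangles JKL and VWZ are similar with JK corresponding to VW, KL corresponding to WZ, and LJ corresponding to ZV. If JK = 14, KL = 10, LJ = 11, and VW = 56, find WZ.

Similar triangles have proportional sides. Setting up the proportion:
VW / JK = WZ / KL
56 / 14 = WZ / 10
WZ = 10 * 56 / 14 = 40.

40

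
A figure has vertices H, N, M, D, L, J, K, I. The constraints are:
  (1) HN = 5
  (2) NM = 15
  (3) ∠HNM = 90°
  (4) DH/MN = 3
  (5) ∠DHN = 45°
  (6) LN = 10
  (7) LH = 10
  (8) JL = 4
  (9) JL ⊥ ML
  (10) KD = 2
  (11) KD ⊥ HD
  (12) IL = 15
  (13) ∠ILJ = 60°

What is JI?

Step 1: By the law of cosines on triangle JLI: JI² = 4² + 15² − 2·4·15·cos(60°) = 181, so JI = √181.

Therefore, the length of JI = √181.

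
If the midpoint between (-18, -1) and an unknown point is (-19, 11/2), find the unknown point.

Using the midpoint formula: M = ((x1 + x2)/2, (y1 + y2)/2)
We know M = (-19, 11/2) and K = (-18, -1)
For x: -19 = (-18 + x2)/2, so x2 = 2*-19 - -18 = -20
For y: 11/2 = (-1 + y2)/2, so y2 = 2*11/2 - -1 = 12
L = (-20, 12)

(-20, 12)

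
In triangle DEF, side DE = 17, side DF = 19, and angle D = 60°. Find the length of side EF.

When two sides and the included angle are known, the law of cosines gives the third side.
c^2 = a^2 + b^2 - 2ab cos(C) generalizes the Pythagorean theorem to non-right triangles.
Here: EF^2 = 289 + 361 - 646*(1/2) = 327
EF = sqrt(327)

sqrt(327)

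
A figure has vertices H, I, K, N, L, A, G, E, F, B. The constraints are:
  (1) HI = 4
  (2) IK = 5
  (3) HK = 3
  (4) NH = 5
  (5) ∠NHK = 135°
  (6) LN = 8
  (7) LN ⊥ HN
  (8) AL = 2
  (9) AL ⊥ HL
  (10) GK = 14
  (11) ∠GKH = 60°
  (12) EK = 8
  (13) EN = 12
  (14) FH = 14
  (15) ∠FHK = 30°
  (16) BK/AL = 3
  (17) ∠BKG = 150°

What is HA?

Step 1: By the law of cosines on triangle LNH: LH² = 8² + 5² − 2·8·5·cos(90°) = 89, so LH = √89.
Step 2: By the law of cosines on triangle HLA: HA² = √89² + 2² − 2·√89·2·cos(90°) = 93, so HA = √93.

Therefore, the length of HA = √93.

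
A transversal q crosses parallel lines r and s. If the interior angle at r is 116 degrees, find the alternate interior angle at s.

Alternate interior angles formed by parallel lines and a transversal are equal.
The given angle is 116 degrees.
The alternate interior angle = 116 degrees.

116 degrees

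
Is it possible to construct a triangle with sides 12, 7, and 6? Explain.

Check all three triangle inequalities:
12 + 7 = 19 > 6 ✓
12 + 6 = 18 > 7 ✓
7 + 6 = 13 > 12 ✓
All conditions hold, so these sides form a valid triangle.

Yes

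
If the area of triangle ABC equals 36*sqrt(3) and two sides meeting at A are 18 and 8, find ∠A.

sin(C) = 2 * 36*sqrt(3) / (18 * 8) = sqrt(3)/2, so C = arcsin(sqrt(3)/2) = 60°.
Since sin(180° - C) = sin(C), the obtuse angle 120° gives the same area, so C = 60° or C = 120°.

60° or 120°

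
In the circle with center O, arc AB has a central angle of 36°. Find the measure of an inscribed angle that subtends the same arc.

An inscribed angle intercepts an arc from a point on the circle, while the central angle intercepts the same arc from the center.
The inscribed angle is always half the central angle: 36° / 2 = 18°.

18°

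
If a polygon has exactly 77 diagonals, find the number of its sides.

Using d = n(n - 3)/2, we solve 77 = n(n - 3)/2.
So n(n - 3) = 154.
Testing n = 14: 14 * 11 = 154 = 154. Correct.
The polygon has 14 sides.

14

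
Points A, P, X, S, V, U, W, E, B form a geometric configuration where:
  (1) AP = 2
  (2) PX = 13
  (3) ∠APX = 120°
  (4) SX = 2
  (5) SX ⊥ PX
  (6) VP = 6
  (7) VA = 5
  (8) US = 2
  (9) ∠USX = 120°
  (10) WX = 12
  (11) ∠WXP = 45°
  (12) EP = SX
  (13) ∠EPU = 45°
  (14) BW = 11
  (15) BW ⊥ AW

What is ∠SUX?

Step 1: By the law of cosines on triangle USX: UX² = 2² + 2² − 2·2·2·cos(120°) = 12, so UX = 2·√3.
Step 2: By the inverse law of cosines on triangle SUX: cos(∠SUX) = (2² + (2·√3)² − 2²) / (2·2·2·√3) = 12/13.86 = 0.866, so ∠SUX = 30°.

Therefore, the measure of angle ∠SUX = 30°.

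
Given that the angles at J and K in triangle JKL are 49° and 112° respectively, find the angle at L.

Let angle L = x. Then 49 + 112 + x = 180.
x = 180 - 161 = 19 degrees.

19 degrees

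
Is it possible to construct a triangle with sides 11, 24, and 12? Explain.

Check the triangle inequality: 11 + 12 = 23 ≤ 24.
Since the sum of two sides does not exceed the third, no triangle can be formed.

No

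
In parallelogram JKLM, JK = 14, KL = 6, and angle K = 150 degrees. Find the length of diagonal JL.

The diagonal of a parallelogram can be found by treating two adjacent sides and the diagonal as a triangle.
Applying the law of cosines with sides 14, 6 and included angle 150°:
d^2 = 196 + 36 - 168*cos(150°) = 84*sqrt(3) + 232
d = 2*sqrt(21*sqrt(3) + 58)

2*sqrt(21*sqrt(3) + 58)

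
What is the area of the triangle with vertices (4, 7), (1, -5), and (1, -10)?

Using the Shoelace formula for a triangle:
Area = (1/2)|x0(y1 - y2) + x1(y2 - y0) + x2(y0 - y1)|
Area = (1/2)|4(-5 - -10) + 1(-10 - 7) + 1(7 - -5)|
Area = (1/2)|20 + -17 + 12|
Area = (1/2)|15|
Area = (1/2)(15)
Area = 15/2

15/2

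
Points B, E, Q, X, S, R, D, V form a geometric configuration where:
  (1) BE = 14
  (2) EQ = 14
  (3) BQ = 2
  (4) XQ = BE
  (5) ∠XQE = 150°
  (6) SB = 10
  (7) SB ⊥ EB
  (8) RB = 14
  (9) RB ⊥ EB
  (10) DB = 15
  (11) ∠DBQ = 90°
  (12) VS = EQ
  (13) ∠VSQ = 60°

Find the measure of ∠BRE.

Step 1: By the law of cosines on triangle RBE: RE² = 14² + 14² − 2·14·14·cos(90°) = 392, so RE = 14·√2.
Step 2: By the inverse law of cosines on triangle BRE: cos(∠BRE) = (14² + (14·√2)² − 14²) / (2·14·14·√2) = 392/554.37 = 0.7071, so ∠BRE = 45°.

Therefore, the measure of angle ∠BRE = 45°.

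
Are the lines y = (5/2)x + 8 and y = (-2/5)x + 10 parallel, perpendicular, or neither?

Slope of line 1: m1 = 5/2
Slope of line 2: m2 = -2/5
m1 * m2 = (5/2) * (-2/5) = -1 = -1, so the lines are perpendicular.

Perpendicular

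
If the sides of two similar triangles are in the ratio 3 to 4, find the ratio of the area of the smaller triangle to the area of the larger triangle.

Area ratio = (side ratio)^2 = (3/4)^2 = 9:16.

9:16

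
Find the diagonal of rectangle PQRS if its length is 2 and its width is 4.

d = sqrt(2^2 + 4^2) = sqrt(20) = 2*sqrt(5)

2*sqrt(5)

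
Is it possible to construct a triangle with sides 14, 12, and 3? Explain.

For three segments to close into a triangle, no single side can be as long as the other two combined.
The longest side is 14, and 3 + 12 = 15 > 14.
A triangle can be formed.

Yes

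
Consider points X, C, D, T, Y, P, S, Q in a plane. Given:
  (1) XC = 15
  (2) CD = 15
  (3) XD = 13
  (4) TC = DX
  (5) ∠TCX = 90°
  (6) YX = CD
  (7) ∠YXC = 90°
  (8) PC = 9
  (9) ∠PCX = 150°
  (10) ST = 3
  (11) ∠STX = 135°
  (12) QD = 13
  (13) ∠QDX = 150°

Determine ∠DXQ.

Step 1: By the law of cosines on triangle XDQ: XQ² = 13² + 13² − 2·13·13·cos(150°) = 630.72, so XQ ≈ 25.11.
Step 2: By the inverse law of cosines on triangle DXQ: cos(∠DXQ) = (13² + 25.11² − 13²) / (2·13·25.11) = 630.72/652.97 = 0.9659, so ∠DXQ = 15°.

Therefore, the measure of angle ∠DXQ = 15°.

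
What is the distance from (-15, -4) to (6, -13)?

d = sqrt((6 - -15)^2 + (-13 - -4)^2)
d = sqrt(21^2 + -9^2)
d = sqrt(441 + 81)
d = sqrt(522) = 3*sqrt(58)

3*sqrt(58)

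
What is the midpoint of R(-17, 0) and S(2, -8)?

The midpoint is the average of the coordinates:
x: (-17 + 2)/2 = -15/2
y: (0 + -8)/2 = -4
Midpoint = (-15/2, -4)

(-15/2, -4)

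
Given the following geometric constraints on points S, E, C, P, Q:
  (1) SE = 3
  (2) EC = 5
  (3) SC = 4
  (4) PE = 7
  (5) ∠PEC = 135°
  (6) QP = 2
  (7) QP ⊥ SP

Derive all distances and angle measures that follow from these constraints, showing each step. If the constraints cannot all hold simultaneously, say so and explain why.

The constraints are consistent.

Step 1: From CE = 5, EP = 7, and ∠CEP = 135°, by the law of cosines:
  CP² = CE² + EP² - 2·CE·EP·cos(135°) = 25 + 49 + 49.5 = 123.5
  CP ≈ 11.11

Step 2: From SC = 4, SE = 3, CE = 5, by the inverse law of cosines:
  cos(∠CSE) = (SC² + SE² - CE²) / (2·SC·SE)
  ∠CSE = 90°

Step 3: From EC = 5, ES = 3, CS = 4, by the inverse law of cosines:
  cos(∠CES) = (EC² + ES² - CS²) / (2·EC·ES)
  ∠CES = 53.13°

Step 4: From CE = 5, CS = 4, ES = 3, by the inverse law of cosines:
  cos(∠ECS) = (CE² + CS² - ES²) / (2·CE·CS)
  ∠ECS = 36.87°

Step 5: From CE = 5, CP = 11.11, EP = 7, by the inverse law of cosines:
  cos(∠ECP) = (CE² + CP² - EP²) / (2·CE·CP)
  ∠ECP = 26.45°

Step 6: From PC = 11.11, PE = 7, CE = 5, by the inverse law of cosines:
  cos(∠CPE) = (PC² + PE² - CE²) / (2·PC·PE)
  ∠CPE = 18.55°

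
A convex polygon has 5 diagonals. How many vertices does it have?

Using d = n(n - 3)/2, we solve 5 = n(n - 3)/2.
So n(n - 3) = 10.
Testing n = 5: 5 * 2 = 10 = 10. Correct.
The polygon has 5 sides.

5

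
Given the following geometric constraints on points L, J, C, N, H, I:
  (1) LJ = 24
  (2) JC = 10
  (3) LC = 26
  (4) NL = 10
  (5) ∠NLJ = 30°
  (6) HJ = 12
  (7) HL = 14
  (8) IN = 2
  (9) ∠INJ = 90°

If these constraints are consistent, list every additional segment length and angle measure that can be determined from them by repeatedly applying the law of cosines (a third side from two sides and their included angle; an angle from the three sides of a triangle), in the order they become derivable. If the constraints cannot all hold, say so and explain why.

The constraints are consistent. Derivable facts, in order:
After 1 step:
- JN ≈ 16.13
- ∠CJL = 90°
- ∠CLJ = 22.62°
- ∠HJL = 24.53°
- ∠HLJ = 20.85°
- ∠JCL = 67.38°
- ∠JHL = 134.62°
After 2 steps:
- JI ≈ 16.26
- ∠JNL = 131.95°
- ∠LJN = 18.05°
After 3 steps:
- ∠IJN = 7.07°
- ∠JIN = 82.93°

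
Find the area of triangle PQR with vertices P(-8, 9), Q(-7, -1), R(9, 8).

Using the Shoelace formula for a triangle:
Area = (1/2)|x0(y1 - y2) + x1(y2 - y0) + x2(y0 - y1)|
Area = (1/2)|-8(-1 - 8) + -7(8 - 9) + 9(9 - -1)|
Area = (1/2)|72 + 7 + 90|
Area = (1/2)|169|
Area = (1/2)(169)
Area = 169/2

169/2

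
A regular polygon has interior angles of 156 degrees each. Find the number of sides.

The exterior angle is the supplement of the interior angle: 180 - 156 = 24 degrees.
Since the exterior angles of any convex polygon sum to 360 degrees, the number of sides is 360 / 24 = 15.

15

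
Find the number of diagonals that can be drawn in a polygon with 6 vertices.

The number of diagonals in an n-gon is n(n - 3)/2.
For n = 6: 6(6 - 3)/2 = 6 × 3 / 2 = 9.

9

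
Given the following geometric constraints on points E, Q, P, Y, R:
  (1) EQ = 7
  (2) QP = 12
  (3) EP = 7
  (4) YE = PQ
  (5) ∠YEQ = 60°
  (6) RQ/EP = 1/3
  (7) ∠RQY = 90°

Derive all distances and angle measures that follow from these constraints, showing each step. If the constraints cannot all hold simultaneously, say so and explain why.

The constraints are consistent.

From the given relations:
  YE = PQ = 12
  RQ = 1/3·EP = 1/3·7 ≈ 2.33

Step 1: From QE = 7, EY = 12, and ∠QEY = 60°, by the law of cosines:
  QY² = QE² + EY² - 2·QE·EY·cos(60°) = 49 + 144 - 84 = 109
  QY = √109

Step 2: From EP = 7, EQ = 7, PQ = 12, by the inverse law of cosines:
  cos(∠PEQ) = (EP² + EQ² - PQ²) / (2·EP·EQ)
  ∠PEQ = 117.99°

Step 3: From QE = 7, QP = 12, EP = 7, by the inverse law of cosines:
  cos(∠EQP) = (QE² + QP² - EP²) / (2·QE·QP)
  ∠EQP = 31°

Step 4: From PE = 7, PQ = 12, EQ = 7, by the inverse law of cosines:
  cos(∠EPQ) = (PE² + PQ² - EQ²) / (2·PE·PQ)
  ∠EPQ = 31°

Step 5: From YQ = √109, QR = 2.33, and ∠YQR = 90°, by the law of cosines:
  YR² = YQ² + QR² - 2·YQ·QR·cos(90°) = 109 + 5.444 - 0 = 114.4
  YR ≈ 10.7

Step 6: From QE = 7, QY = √109, EY = 12, by the inverse law of cosines:
  cos(∠EQY) = (QE² + QY² - EY²) / (2·QE·QY)
  ∠EQY = 84.5°

Step 7: From YE = 12, YQ = √109, EQ = 7, by the inverse law of cosines:
  cos(∠EYQ) = (YE² + YQ² - EQ²) / (2·YE·YQ)
  ∠EYQ = 35.5°

Step 8: From YQ = √109, YR = 10.7, QR = 2.33, by the inverse law of cosines:
  cos(∠QYR) = (YQ² + YR² - QR²) / (2·YQ·YR)
  ∠QYR = 12.6°

Step 9: From RQ = 2.33, RY = 10.7, QY = √109, by the inverse law of cosines:
  cos(∠QRY) = (RQ² + RY² - QY²) / (2·RQ·RY)
  ∠QRY = 77.4°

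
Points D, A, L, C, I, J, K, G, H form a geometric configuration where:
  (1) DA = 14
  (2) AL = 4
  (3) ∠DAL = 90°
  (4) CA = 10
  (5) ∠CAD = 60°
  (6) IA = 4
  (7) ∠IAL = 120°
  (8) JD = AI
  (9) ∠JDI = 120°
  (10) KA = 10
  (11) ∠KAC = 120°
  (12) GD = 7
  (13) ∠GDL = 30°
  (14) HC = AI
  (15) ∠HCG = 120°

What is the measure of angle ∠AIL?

Step 1: By the law of cosines on triangle IAL: IL² = 4² + 4² − 2·4·4·cos(120°) = 48, so IL = 4·√3.
Step 2: By the inverse law of cosines on triangle AIL: cos(∠AIL) = (4² + (4·√3)² − 4²) / (2·4·4·√3) = 48/55.43 = 0.866, so ∠AIL = 30°.

Therefore, the measure of angle ∠AIL = 30°.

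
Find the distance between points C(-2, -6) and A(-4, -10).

d = sqrt((-4 - -2)^2 + (-10 - -6)^2)
d = sqrt(-2^2 + -4^2)
d = sqrt(4 + 16)
d = sqrt(20) = 2*sqrt(5)

2*sqrt(5)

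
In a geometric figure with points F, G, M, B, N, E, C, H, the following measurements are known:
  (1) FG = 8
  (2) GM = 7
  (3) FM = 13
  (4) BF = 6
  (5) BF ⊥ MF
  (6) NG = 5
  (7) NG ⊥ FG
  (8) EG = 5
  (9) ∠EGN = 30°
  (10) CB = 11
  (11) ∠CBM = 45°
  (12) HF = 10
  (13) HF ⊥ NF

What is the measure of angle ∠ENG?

Step 1: By the law of cosines on triangle NGE: NE² = 5² + 5² − 2·5·5·cos(30°) = 6.7, so NE ≈ 2.59.
Step 2: By the inverse law of cosines on triangle ENG: cos(∠ENG) = (2.59² + 5² − 5²) / (2·2.59·5) = 6.7/25.88 = 0.2588, so ∠ENG = 75°.

Therefore, the measure of angle ∠ENG = 75°.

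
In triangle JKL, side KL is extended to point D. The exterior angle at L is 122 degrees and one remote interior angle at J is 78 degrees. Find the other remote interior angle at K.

By the exterior angle theorem: exterior angle = sum of remote interior angles.
122 = 78 + angle K
angle K = 122 - 78 = 44 degrees

44 degrees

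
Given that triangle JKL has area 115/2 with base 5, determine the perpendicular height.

Area = (1/2) * base * height
height = 2 * Area / base
height = 2 * 115/2 / 5
height = 115 / 5
height = 23

23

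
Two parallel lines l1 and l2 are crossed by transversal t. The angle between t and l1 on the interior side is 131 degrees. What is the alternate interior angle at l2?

Alternate interior angles lie on opposite sides of the transversal, between the parallel lines.
By the alternate interior angle theorem, they are equal: 131 degrees.

131 degrees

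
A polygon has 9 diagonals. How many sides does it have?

Using d = n(n - 3)/2, we solve 9 = n(n - 3)/2.
So n(n - 3) = 18.
Testing n = 6: 6 * 3 = 18 = 18. Correct.
The polygon has 6 sides.

6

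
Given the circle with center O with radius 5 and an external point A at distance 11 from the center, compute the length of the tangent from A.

The tangent, radius, and line from the external point to the center form a right triangle.
The right angle is where the tangent meets the radius.
By the Pythagorean theorem: tangent² + 5² = 11²
tangent² = 121 - 25 = 96
tangent = 4*sqrt(6)

4*sqrt(6)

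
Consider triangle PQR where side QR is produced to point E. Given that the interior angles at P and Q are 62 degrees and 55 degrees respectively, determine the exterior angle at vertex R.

The interior angle at R is 180 - 62 - 55 = 63 degrees.
The exterior angle and interior angle at R are supplementary:
Exterior angle = 180 - 63 = 117 degrees.

117 degrees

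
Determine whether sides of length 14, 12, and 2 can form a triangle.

Check the triangle inequality: 12 + 2 = 14 ≤ 14.
Since the sum of two sides does not exceed the third, no triangle can be formed.

No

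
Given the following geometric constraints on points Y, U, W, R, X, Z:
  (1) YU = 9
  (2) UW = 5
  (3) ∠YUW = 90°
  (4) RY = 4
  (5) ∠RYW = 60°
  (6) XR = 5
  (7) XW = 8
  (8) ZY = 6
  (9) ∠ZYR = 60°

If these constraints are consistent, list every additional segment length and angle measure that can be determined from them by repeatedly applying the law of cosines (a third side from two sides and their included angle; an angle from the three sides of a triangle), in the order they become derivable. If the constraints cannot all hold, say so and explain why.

The constraints are consistent. Derivable facts, in order:
After 1 step:
- RZ = 2·√7
- YW = √106
After 2 steps:
- WR ≈ 8.99
- ∠RZY = 40.89°
- ∠UWY = 60.95°
- ∠UYW = 29.05°
- ∠YRZ = 79.11°
After 3 steps:
- ∠RWX = 33.59°
- ∠RWY = 22.66°
- ∠RXW = 84.13°
- ∠WRX = 62.28°
- ∠WRY = 97.34°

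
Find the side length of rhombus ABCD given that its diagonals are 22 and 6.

In a rhombus, the diagonals bisect each other perpendicularly, creating four congruent right triangles.
Each triangle has legs 11 (half of 22) and 3 (half of 6).
The hypotenuse of each right triangle is a side of the rhombus:
side = sqrt(11^2 + 3^2) = sqrt(130)

sqrt(130)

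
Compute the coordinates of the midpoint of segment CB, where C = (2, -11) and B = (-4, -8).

The midpoint is the average of the coordinates:
x: (2 + -4)/2 = -1
y: (-11 + -8)/2 = -19/2
Midpoint = (-1, -19/2)

(-1, -19/2)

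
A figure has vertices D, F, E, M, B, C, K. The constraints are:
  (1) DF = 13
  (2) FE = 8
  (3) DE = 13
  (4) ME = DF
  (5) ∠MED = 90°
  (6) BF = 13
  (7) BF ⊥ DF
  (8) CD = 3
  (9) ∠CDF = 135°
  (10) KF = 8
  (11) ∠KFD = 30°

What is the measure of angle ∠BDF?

Step 1: By the law of cosines on triangle DFB: DB² = 13² + 13² − 2·13·13·cos(90°) = 338, so DB = 13·√2.
Step 2: By the inverse law of cosines on triangle BDF: cos(∠BDF) = ((13·√2)² + 13² − 13²) / (2·13·√2·13) = 338/478 = 0.7071, so ∠BDF = 45°.

Therefore, the measure of angle ∠BDF = 45°.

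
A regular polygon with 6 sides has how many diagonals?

Total line segments between 6 vertices = C(6,2) = 15.
Subtract the 6 sides: 15 - 6 = 9 diagonals.

9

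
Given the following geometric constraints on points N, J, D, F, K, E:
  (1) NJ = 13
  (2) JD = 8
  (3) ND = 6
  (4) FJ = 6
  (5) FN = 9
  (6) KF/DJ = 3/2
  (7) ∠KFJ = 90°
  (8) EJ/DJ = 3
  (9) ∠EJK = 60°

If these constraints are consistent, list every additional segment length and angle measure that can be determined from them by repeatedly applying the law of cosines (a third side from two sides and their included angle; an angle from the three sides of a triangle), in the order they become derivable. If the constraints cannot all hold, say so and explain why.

The constraints are consistent. Derivable facts, in order:
After 1 step:
- JK = 6·√5
- ∠DJN = 18.72°
- ∠DNJ = 25.33°
- ∠FJN = 37.36°
- ∠FNJ = 23.86°
- ∠JDN = 135.95°
- ∠JFN = 118.78°
After 2 steps:
- KE ≈ 20.83
- ∠FJK = 63.43°
- ∠FKJ = 26.57°
After 3 steps:
- ∠EKJ = 86.1°
- ∠JEK = 33.9°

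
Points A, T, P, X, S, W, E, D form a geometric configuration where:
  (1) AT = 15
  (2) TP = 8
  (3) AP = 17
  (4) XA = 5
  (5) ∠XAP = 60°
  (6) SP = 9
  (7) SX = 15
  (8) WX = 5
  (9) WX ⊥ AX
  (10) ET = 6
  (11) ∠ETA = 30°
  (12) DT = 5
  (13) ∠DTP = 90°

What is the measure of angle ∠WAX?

Step 1: By the law of cosines on triangle AXW: AW² = 5² + 5² − 2·5·5·cos(90°) = 50, so AW = 5·√2.
Step 2: By the inverse law of cosines on triangle WAX: cos(∠WAX) = ((5·√2)² + 5² − 5²) / (2·5·√2·5) = 50/70.71 = 0.7071, so ∠WAX = 45°.

Therefore, the measure of angle ∠WAX = 45°.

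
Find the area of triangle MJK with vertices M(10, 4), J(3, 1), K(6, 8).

The Shoelace formula computes the area from vertex coordinates by summing cross products.
For vertices (10,4), (3,1), (6,8):
Signed sum = 10*1 - 3*4 + 3*8 - 6*1 + 6*4 - 10*8
= -2 + 18 + -56 = -40
Area = (1/2)|-40| = 20.

20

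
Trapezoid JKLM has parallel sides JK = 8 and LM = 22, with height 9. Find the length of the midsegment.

midsegment = (8 + 22) / 2 = 30 / 2 = 15

15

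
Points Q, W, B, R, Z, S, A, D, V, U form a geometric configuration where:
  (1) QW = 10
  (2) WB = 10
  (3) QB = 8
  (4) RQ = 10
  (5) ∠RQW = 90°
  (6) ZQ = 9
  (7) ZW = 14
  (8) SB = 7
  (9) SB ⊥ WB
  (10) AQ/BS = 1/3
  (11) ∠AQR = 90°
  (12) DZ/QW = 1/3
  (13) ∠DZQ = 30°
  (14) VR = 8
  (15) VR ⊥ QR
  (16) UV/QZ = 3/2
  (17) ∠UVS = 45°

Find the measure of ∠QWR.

Step 1: By the law of cosines on triangle WQR: WR² = 10² + 10² − 2·10·10·cos(90°) = 200, so WR = 10·√2.
Step 2: By the inverse law of cosines on triangle QWR: cos(∠QWR) = (10² + (10·√2)² − 10²) / (2·10·10·√2) = 200/282.84 = 0.7071, so ∠QWR = 45°.

Therefore, the measure of angle ∠QWR = 45°.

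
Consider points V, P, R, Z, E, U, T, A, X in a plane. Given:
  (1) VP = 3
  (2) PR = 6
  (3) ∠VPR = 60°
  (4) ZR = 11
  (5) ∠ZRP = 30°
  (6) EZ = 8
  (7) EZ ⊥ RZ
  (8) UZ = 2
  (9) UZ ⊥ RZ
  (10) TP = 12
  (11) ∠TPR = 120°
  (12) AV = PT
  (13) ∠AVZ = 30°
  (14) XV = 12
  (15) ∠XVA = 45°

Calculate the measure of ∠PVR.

Step 1: By the law of cosines on triangle VPR: VR² = 3² + 6² − 2·3·6·cos(60°) = 27, so VR = 3·√3.
Step 2: By the inverse law of cosines on triangle PVR: cos(∠PVR) = (3² + (3·√3)² − 6²) / (2·3·3·√3) = 0/31.18 = 0, so ∠PVR = 90°.

Therefore, the measure of angle ∠PVR = 90°.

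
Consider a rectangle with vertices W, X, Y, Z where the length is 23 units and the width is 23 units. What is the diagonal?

A rectangle's diagonal splits it into two right triangles, with the diagonal as the hypotenuse.
By the Pythagorean theorem, d^2 = 23^2 + 23^2 = 1058.
Therefore d = sqrt(1058) = 23*sqrt(2).

23*sqrt(2)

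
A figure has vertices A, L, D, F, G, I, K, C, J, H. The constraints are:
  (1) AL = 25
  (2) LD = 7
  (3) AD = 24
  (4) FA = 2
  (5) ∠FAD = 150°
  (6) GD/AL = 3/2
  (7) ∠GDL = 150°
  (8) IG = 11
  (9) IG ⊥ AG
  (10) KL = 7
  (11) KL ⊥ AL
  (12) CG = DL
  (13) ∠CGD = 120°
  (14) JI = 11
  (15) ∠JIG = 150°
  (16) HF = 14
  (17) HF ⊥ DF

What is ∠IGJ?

Step 1: By the law of cosines on triangle GIJ: GJ² = 11² + 11² − 2·11·11·cos(150°) = 451.58, so GJ ≈ 21.25.
Step 2: By the inverse law of cosines on triangle IGJ: cos(∠IGJ) = (11² + 21.25² − 11²) / (2·11·21.25) = 451.58/467.51 = 0.9659, so ∠IGJ = 15°.

Therefore, the measure of angle ∠IGJ = 15°.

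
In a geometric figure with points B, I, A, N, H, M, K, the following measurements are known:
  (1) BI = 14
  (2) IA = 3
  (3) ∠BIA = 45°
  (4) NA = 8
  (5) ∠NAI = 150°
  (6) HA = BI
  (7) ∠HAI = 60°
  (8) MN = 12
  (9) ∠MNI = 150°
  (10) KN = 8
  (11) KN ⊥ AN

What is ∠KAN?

Step 1: By the law of cosines on triangle ANK: AK² = 8² + 8² − 2·8·8·cos(90°) = 128, so AK = 8·√2.
Step 2: By the inverse law of cosines on triangle KAN: cos(∠KAN) = ((8·√2)² + 8² − 8²) / (2·8·√2·8) = 128/181.02 = 0.7071, so ∠KAN = 45°.

Therefore, the measure of angle ∠KAN = 45°.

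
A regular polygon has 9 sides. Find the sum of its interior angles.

The sum of interior angles of an n-sided polygon is (n - 2) * 180.
For n = 9: (9 - 2) * 180 = 7 * 180 = 1260 degrees.

1260 degrees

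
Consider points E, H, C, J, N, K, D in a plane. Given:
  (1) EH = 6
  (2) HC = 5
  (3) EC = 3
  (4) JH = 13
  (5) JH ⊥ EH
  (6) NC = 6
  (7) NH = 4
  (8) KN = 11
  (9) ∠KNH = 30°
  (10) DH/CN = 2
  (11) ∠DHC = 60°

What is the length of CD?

From the given relations: DH = 2·CN = 2·6 = 12.
Step 1: By the law of cosines on triangle CHD: CD² = 5² + 12² − 2·5·12·cos(60°) = 109, so CD = √109.

Therefore, the length of CD = √109.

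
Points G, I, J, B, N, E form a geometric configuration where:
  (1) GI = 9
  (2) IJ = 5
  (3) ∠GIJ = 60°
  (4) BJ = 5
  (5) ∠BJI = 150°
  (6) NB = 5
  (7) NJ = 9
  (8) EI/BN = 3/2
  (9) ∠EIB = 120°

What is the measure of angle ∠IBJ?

Step 1: By the law of cosines on triangle BJI: BI² = 5² + 5² − 2·5·5·cos(150°) = 93.3, so BI ≈ 9.66.
Step 2: By the inverse law of cosines on triangle IBJ: cos(∠IBJ) = (9.66² + 5² − 5²) / (2·9.66·5) = 93.3/96.59 = 0.9659, so ∠IBJ = 15°.

Therefore, the measure of angle ∠IBJ = 15°.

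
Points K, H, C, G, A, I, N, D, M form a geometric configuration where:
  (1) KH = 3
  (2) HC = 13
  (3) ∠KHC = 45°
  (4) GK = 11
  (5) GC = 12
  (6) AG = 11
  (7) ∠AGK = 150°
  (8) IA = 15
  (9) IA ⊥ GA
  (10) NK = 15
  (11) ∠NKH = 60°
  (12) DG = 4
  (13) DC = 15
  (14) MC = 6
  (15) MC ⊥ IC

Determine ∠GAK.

Step 1: By the law of cosines on triangle AGK: AK² = 11² + 11² − 2·11·11·cos(150°) = 451.58, so AK ≈ 21.25.
Step 2: By the inverse law of cosines on triangle GAK: cos(∠GAK) = (11² + 21.25² − 11²) / (2·11·21.25) = 451.58/467.51 = 0.9659, so ∠GAK = 15°.

Therefore, the measure of angle ∠GAK = 15°.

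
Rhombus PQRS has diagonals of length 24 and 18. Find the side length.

In a rhombus, the diagonals bisect each other perpendicularly, creating four congruent right triangles.
Each triangle has legs 12 (half of 24) and 9 (half of 18).
The hypotenuse of each right triangle is a side of the rhombus:
side = sqrt(12^2 + 9^2) = sqrt(225) = 15

15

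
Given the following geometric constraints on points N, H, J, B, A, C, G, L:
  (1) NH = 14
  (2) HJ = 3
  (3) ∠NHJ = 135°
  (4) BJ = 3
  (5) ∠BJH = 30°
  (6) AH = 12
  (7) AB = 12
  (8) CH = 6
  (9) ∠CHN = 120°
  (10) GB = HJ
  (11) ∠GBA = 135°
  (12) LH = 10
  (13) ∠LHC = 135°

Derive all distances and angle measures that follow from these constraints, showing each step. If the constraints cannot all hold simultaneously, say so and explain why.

The constraints are consistent.

From the given relations:
  GB = HJ = 3

Step 1: From NH = 14, HJ = 3, and ∠NHJ = 135°, by the law of cosines:
  NJ² = NH² + HJ² - 2·NH·HJ·cos(135°) = 196 + 9 + 59.4 = 264.4
  NJ ≈ 16.26

Step 2: From NH = 14, HC = 6, and ∠NHC = 120°, by the law of cosines:
  NC² = NH² + HC² - 2·NH·HC·cos(120°) = 196 + 36 + 84 = 316
  NC = 2·√79

Step 3: From HJ = 3, JB = 3, and ∠HJB = 30°, by the law of cosines:
  HB² = HJ² + JB² - 2·HJ·JB·cos(30°) = 9 + 9 - 15.59 = 2.412
  HB ≈ 1.55

Step 4: From AB = 12, BG = 3, and ∠ABG = 135°, by the law of cosines:
  AG² = AB² + BG² - 2·AB·BG·cos(135°) = 144 + 9 + 50.91 = 203.9
  AG ≈ 14.28

Step 5: From CH = 6, HL = 10, and ∠CHL = 135°, by the law of cosines:
  CL² = CH² + HL² - 2·CH·HL·cos(135°) = 36 + 100 + 84.85 = 220.9
  CL ≈ 14.86

Step 6: From NC = 2·√79, NH = 14, CH = 6, by the inverse law of cosines:
  cos(∠CNH) = (NC² + NH² - CH²) / (2·NC·NH)
  ∠CNH = 17°

Step 7: From NH = 14, NJ = 16.26, HJ = 3, by the inverse law of cosines:
  cos(∠HNJ) = (NH² + NJ² - HJ²) / (2·NH·NJ)
  ∠HNJ = 7.5°

Step 8: From HA = 12, HB = 1.55, AB = 12, by the inverse law of cosines:
  cos(∠AHB) = (HA² + HB² - AB²) / (2·HA·HB)
  ∠AHB = 86.29°

Step 9: From HB = 1.55, HJ = 3, BJ = 3, by the inverse law of cosines:
  cos(∠BHJ) = (HB² + HJ² - BJ²) / (2·HB·HJ)
  ∠BHJ = 75°

Step 10: From JH = 3, JN = 16.26, HN = 14, by the inverse law of cosines:
  cos(∠HJN) = (JH² + JN² - HN²) / (2·JH·JN)
  ∠HJN = 37.5°

Step 11: From BA = 12, BH = 1.55, AH = 12, by the inverse law of cosines:
  cos(∠ABH) = (BA² + BH² - AH²) / (2·BA·BH)
  ∠ABH = 86.29°

Step 12: From BH = 1.55, BJ = 3, HJ = 3, by the inverse law of cosines:
  cos(∠HBJ) = (BH² + BJ² - HJ²) / (2·BH·BJ)
  ∠HBJ = 75°

Step 13: From AB = 12, AG = 14.28, BG = 3, by the inverse law of cosines:
  cos(∠BAG) = (AB² + AG² - BG²) / (2·AB·AG)
  ∠BAG = 8.54°

Step 14: From AB = 12, AH = 12, BH = 1.55, by the inverse law of cosines:
  cos(∠BAH) = (AB² + AH² - BH²) / (2·AB·AH)
  ∠BAH = 7.42°

Step 15: From CH = 6, CL = 14.86, HL = 10, by the inverse law of cosines:
  cos(∠HCL) = (CH² + CL² - HL²) / (2·CH·CL)
  ∠HCL = 28.41°

Step 16: From CH = 6, CN = 2·√79, HN = 14, by the inverse law of cosines:
  cos(∠HCN) = (CH² + CN² - HN²) / (2·CH·CN)
  ∠HCN = 43°

Step 17: From GA = 14.28, GB = 3, AB = 12, by the inverse law of cosines:
  cos(∠AGB) = (GA² + GB² - AB²) / (2·GA·GB)
  ∠AGB = 36.46°

Step 18: From LC = 14.86, LH = 10, CH = 6, by the inverse law of cosines:
  cos(∠CLH) = (LC² + LH² - CH²) / (2·LC·LH)
  ∠CLH = 16.59°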